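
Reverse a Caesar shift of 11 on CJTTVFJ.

C(2): 2−11=-9≡17 → R
J(9): 9−11=-2≡24 → Y
T(19): 19−11=8 → I
T(19): 19−11=8 → I
V(21): 21−11=10 → K
F(5): 5−11=-6≡20 → U
J(9): 9−11=-2≡24 → Y

RYIIKUY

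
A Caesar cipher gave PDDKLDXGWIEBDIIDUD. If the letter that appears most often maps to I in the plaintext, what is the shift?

21

The most frequent ciphertext letter is D (appears 6 times).
D is position 3; I is position 8.
Shift = -5≡21.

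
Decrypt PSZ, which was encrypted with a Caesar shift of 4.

P(15): 15−4=11 → L
S(18): 18−4=14 → O
Z(25): 25−4=21 → V

LOV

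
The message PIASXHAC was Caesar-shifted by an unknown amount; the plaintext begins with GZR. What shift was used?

From the crib: P(15)−G(6)=9, so the shift is 9.

9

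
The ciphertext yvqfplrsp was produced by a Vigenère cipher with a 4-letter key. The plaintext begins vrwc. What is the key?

Subtract each crib letter from the matching ciphertext letter (mod 26):
y(24)−v(21)=3 → d
v(21)−r(17)=4 → e
q(16)−w(22)=-6≡20 → u
f(5)−c(2)=3 → d

deud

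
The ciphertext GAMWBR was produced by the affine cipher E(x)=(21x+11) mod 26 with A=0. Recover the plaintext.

The inverse of 21 mod 26 is 5, since 21·5=105≡1. Apply D(y)=5·(y−11) mod 26:
G(6): 5·(6−11)=-25≡1 → B
A(0): 5·(0−11)=-55≡23 → X
M(12): 5·(12−11)=5 → F
W(22): 5·(22−11)=55≡3 → D
B(1): 5·(1−11)=-50≡2 → C
R(17): 5·(17−11)=30≡4 → E

BXFDCE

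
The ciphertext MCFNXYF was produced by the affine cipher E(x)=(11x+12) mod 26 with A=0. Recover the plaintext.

ASXTBUX

The inverse of 11 mod 26 is 19, since 11·19=209≡1. Apply D(y)=19·(y−12) mod 26:
M(12): 19·(12−12)=0 → A
C(2): 19·(2−12)=-190≡18 → S
F(5): 19·(5−12)=-133≡23 → X
N(13): 19·(13−12)=19 → T
X(23): 19·(23−12)=209≡1 → B
Y(24): 19·(24−12)=228≡20 → U
F(5): 19·(5−12)=-133≡23 → X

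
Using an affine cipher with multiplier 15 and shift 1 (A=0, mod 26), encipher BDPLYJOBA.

B(1): 15·1+1=16 → Q
D(3): 15·3+1=46≡20 → U
P(15): 15·15+1=226≡18 → S
L(11): 15·11+1=166≡10 → K
Y(24): 15·24+1=361≡23 → X
J(9): 15·9+1=136≡6 → G
O(14): 15·14+1=211≡3 → D
B(1): 15·1+1=16 → Q
A(0): 15·0+1=1 → B

QUSKXGDQB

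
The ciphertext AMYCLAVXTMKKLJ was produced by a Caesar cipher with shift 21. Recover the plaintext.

A(0): 0−21=-21≡5 → F
M(12): 12−21=-9≡17 → R
Y(24): 24−21=3 → D
C(2): 2−21=-19≡7 → H
L(11): 11−21=-10≡16 → Q
A(0): 0−21=-21≡5 → F
V(21): 21−21=0 → A
X(23): 23−21=2 → C
T(19): 19−21=-2≡24 → Y
M(12): 12−21=-9≡17 → R
K(10): 10−21=-11≡15 → P
K(10): 10−21=-11≡15 → P
L(11): 11−21=-10≡16 → Q
J(9): 9−21=-12≡14 → O

FRDHQFACYRPPQO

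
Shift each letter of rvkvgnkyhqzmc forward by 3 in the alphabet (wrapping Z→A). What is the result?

r(17): 17+3=20 → u
v(21): 21+3=24 → y
k(10): 10+3=13 → n
v(21): 21+3=24 → y
g(6): 6+3=9 → j
n(13): 13+3=16 → q
k(10): 10+3=13 → n
y(24): 24+3=27≡1 → b
h(7): 7+3=10 → k
q(16): 16+3=19 → t
z(25): 25+3=28≡2 → c
m(12): 12+3=15 → p
c(2): 2+3=5 → f

uynyjqnbktcpf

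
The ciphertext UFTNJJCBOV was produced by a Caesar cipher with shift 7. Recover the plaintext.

NYMGCCVUHO

U(20): 20−7=13 → N
F(5): 5−7=-2≡24 → Y
T(19): 19−7=12 → M
N(13): 13−7=6 → G
J(9): 9−7=2 → C
J(9): 9−7=2 → C
C(2): 2−7=-5≡21 → V
B(1): 1−7=-6≡20 → U
O(14): 14−7=7 → H
V(21): 21−7=14 → O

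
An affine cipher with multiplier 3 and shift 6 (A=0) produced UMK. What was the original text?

The inverse of 3 mod 26 is 9, since 3·9=27≡1. Apply D(y)=9·(y−6) mod 26:
U(20): 9·(20−6)=126≡22 → W
M(12): 9·(12−6)=54≡2 → C
K(10): 9·(10−6)=36≡10 → K

WCK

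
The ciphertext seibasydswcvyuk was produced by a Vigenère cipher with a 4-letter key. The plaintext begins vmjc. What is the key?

xszz

Subtract each crib letter from the matching ciphertext letter (mod 26):
s(18)−v(21)=-3≡23 → x
e(4)−m(12)=-8≡18 → s
i(8)−j(9)=-1≡25 → z
b(1)−c(2)=-1≡25 → z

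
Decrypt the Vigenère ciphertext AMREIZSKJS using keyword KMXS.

Repeat the key across the ciphertext: KMXSKMXSKM
A(0)−K(10): -10≡16 → Q
M(12)−M(12): 0 → A
R(17)−X(23): -6≡20 → U
E(4)−S(18): -14≡12 → M
I(8)−K(10): -2≡24 → Y
Z(25)−M(12): 13 → N
S(18)−X(23): -5≡21 → V
K(10)−S(18): -8≡18 → S
J(9)−K(10): -1≡25 → Z
S(18)−M(12): 6 → G

QAUMYNVSZG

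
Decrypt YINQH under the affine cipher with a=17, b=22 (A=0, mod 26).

UQBST

The inverse of 17 mod 26 is 23, since 17·23=391≡1. Apply D(y)=23·(y−22) mod 26:
Y(24): 23·(24−22)=46≡20 → U
I(8): 23·(8−22)=-322≡16 → Q
N(13): 23·(13−22)=-207≡1 → B
Q(16): 23·(16−22)=-138≡18 → S
H(7): 23·(7−22)=-345≡19 → T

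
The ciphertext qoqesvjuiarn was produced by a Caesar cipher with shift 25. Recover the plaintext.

q(16): 16−25=-9≡17 → r
o(14): 14−25=-11≡15 → p
q(16): 16−25=-9≡17 → r
e(4): 4−25=-21≡5 → f
s(18): 18−25=-7≡19 → t
v(21): 21−25=-4≡22 → w
j(9): 9−25=-16≡10 → k
u(20): 20−25=-5≡21 → v
i(8): 8−25=-17≡9 → j
a(0): 0−25=-25≡1 → b
r(17): 17−25=-8≡18 → s
n(13): 13−25=-12≡14 → o

rprftwkvjbso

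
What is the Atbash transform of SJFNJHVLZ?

S(18) → H(7)
J(9) → Q(16)
F(5) → U(20)
N(13) → M(12)
J(9) → Q(16)
H(7) → S(18)
V(21) → E(4)
L(11) → O(14)
Z(25) → A(0)

HQUMQSEOA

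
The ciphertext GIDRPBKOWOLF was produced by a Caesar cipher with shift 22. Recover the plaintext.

G(6): 6−22=-16≡10 → K
I(8): 8−22=-14≡12 → M
D(3): 3−22=-19≡7 → H
R(17): 17−22=-5≡21 → V
P(15): 15−22=-7≡19 → T
B(1): 1−22=-21≡5 → F
K(10): 10−22=-12≡14 → O
O(14): 14−22=-8≡18 → S
W(22): 22−22=0 → A
O(14): 14−22=-8≡18 → S
L(11): 11−22=-11≡15 → P
F(5): 5−22=-17≡9 → J

KMHVTFOSASPJ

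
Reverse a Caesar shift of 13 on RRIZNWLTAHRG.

EEVMAJYGNUET

R(17): 17−13=4 → E
R(17): 17−13=4 → E
I(8): 8−13=-5≡21 → V
Z(25): 25−13=12 → M
N(13): 13−13=0 → A
W(22): 22−13=9 → J
L(11): 11−13=-2≡24 → Y
T(19): 19−13=6 → G
A(0): 0−13=-13≡13 → N
H(7): 7−13=-6≡20 → U
R(17): 17−13=4 → E
G(6): 6−13=-7≡19 → T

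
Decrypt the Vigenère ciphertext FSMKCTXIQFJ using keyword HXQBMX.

YVWJQWQLAEX

Repeat the key across the ciphertext: HXQBMXHXQBM
F(5)−H(7): -2≡24 → Y
S(18)−X(23): -5≡21 → V
M(12)−Q(16): -4≡22 → W
K(10)−B(1): 9 → J
C(2)−M(12): -10≡16 → Q
T(19)−X(23): -4≡22 → W
X(23)−H(7): 16 → Q
I(8)−X(23): -15≡11 → L
Q(16)−Q(16): 0 → A
F(5)−B(1): 4 → E
J(9)−M(12): -3≡23 → X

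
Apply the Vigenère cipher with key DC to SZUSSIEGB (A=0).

Repeat the key across the message: DCDCDCDCD
S(18)+D(3): 21 → V
Z(25)+C(2): 27≡1 → B
U(20)+D(3): 23 → X
S(18)+C(2): 20 → U
S(18)+D(3): 21 → V
I(8)+C(2): 10 → K
E(4)+D(3): 7 → H
G(6)+C(2): 8 → I
B(1)+D(3): 4 → E

VBXUVKHIE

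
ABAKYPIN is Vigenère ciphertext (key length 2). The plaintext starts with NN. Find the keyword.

NO

Subtract each crib letter from the matching ciphertext letter (mod 26):
A(0)−N(13)=-13≡13 → N
B(1)−N(13)=-12≡14 → O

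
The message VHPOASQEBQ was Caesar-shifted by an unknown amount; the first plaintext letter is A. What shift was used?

21

From the crib: V(21)−A(0)=21, so the shift is 21.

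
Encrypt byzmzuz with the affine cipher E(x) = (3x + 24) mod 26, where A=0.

bsvivgv

b(1): 3·1+24=27≡1 → b
y(24): 3·24+24=96≡18 → s
z(25): 3·25+24=99≡21 → v
m(12): 3·12+24=60≡8 → i
z(25): 3·25+24=99≡21 → v
u(20): 3·20+24=84≡6 → g
z(25): 3·25+24=99≡21 → v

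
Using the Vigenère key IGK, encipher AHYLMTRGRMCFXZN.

Repeat the key across the message: IGKIGKIGKIGKIGK
A(0)+I(8): 8 → I
H(7)+G(6): 13 → N
Y(24)+K(10): 34≡8 → I
L(11)+I(8): 19 → T
M(12)+G(6): 18 → S
T(19)+K(10): 29≡3 → D
R(17)+I(8): 25 → Z
G(6)+G(6): 12 → M
R(17)+K(10): 27≡1 → B
M(12)+I(8): 20 → U
C(2)+G(6): 8 → I
F(5)+K(10): 15 → P
X(23)+I(8): 31≡5 → F
Z(25)+G(6): 31≡5 → F
N(13)+K(10): 23 → X

INITSDZMBUIPFFX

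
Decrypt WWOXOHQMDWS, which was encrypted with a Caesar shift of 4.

SSKTKDMIZSO

W(22): 22−4=18 → S
W(22): 22−4=18 → S
O(14): 14−4=10 → K
X(23): 23−4=19 → T
O(14): 14−4=10 → K
H(7): 7−4=3 → D
Q(16): 16−4=12 → M
M(12): 12−4=8 → I
D(3): 3−4=-1≡25 → Z
W(22): 22−4=18 → S
S(18): 18−4=14 → O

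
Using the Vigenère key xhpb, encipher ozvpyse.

Repeat the key across the message: xhpbxhp
o(14)+x(23): 37≡11 → l
z(25)+h(7): 32≡6 → g
v(21)+p(15): 36≡10 → k
p(15)+b(1): 16 → q
y(24)+x(23): 47≡21 → v
s(18)+h(7): 25 → z
e(4)+p(15): 19 → t

lgkqvzt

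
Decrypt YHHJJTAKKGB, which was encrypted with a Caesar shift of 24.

Y(24): 24−24=0 → A
H(7): 7−24=-17≡9 → J
H(7): 7−24=-17≡9 → J
J(9): 9−24=-15≡11 → L
J(9): 9−24=-15≡11 → L
T(19): 19−24=-5≡21 → V
A(0): 0−24=-24≡2 → C
K(10): 10−24=-14≡12 → M
K(10): 10−24=-14≡12 → M
G(6): 6−24=-18≡8 → I
B(1): 1−24=-23≡3 → D

AJJLLVCMMID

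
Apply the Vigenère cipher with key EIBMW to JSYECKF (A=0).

Repeat the key across the message: EIBMWEI
J(9)+E(4): 13 → N
S(18)+I(8): 26≡0 → A
Y(24)+B(1): 25 → Z
E(4)+M(12): 16 → Q
C(2)+W(22): 24 → Y
K(10)+E(4): 14 → O
F(5)+I(8): 13 → N

NAZQYON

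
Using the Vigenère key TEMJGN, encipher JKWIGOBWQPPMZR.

COIRMBUACYVZSV

Repeat the key across the message: TEMJGNTEMJGNTE
J(9)+T(19): 28≡2 → C
K(10)+E(4): 14 → O
W(22)+M(12): 34≡8 → I
I(8)+J(9): 17 → R
G(6)+G(6): 12 → M
O(14)+N(13): 27≡1 → B
B(1)+T(19): 20 → U
W(22)+E(4): 26≡0 → A
Q(16)+M(12): 28≡2 → C
P(15)+J(9): 24 → Y
P(15)+G(6): 21 → V
M(12)+N(13): 25 → Z
Z(25)+T(19): 44≡18 → S
R(17)+E(4): 21 → V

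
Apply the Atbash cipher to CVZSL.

C(2) → X(23)
V(21) → E(4)
Z(25) → A(0)
S(18) → H(7)
L(11) → O(14)

XEAHO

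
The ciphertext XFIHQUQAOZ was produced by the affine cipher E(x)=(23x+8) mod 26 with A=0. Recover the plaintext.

The inverse of 23 mod 26 is 17, since 23·17=391≡1. Apply D(y)=17·(y−8) mod 26:
X(23): 17·(23−8)=255≡21 → V
F(5): 17·(5−8)=-51≡1 → B
I(8): 17·(8−8)=0 → A
H(7): 17·(7−8)=-17≡9 → J
Q(16): 17·(16−8)=136≡6 → G
U(20): 17·(20−8)=204≡22 → W
Q(16): 17·(16−8)=136≡6 → G
A(0): 17·(0−8)=-136≡20 → U
O(14): 17·(14−8)=102≡24 → Y
Z(25): 17·(25−8)=289≡3 → D

VBAJGWGUYD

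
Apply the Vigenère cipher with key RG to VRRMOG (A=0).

MXISFM

Repeat the key across the message: RGRGRG
V(21)+R(17): 38≡12 → M
R(17)+G(6): 23 → X
R(17)+R(17): 34≡8 → I
M(12)+G(6): 18 → S
O(14)+R(17): 31≡5 → F
G(6)+G(6): 12 → M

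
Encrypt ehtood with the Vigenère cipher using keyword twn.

Repeat the key across the message: twntwn
e(4)+t(19): 23 → x
h(7)+w(22): 29≡3 → d
t(19)+n(13): 32≡6 → g
o(14)+t(19): 33≡7 → h
o(14)+w(22): 36≡10 → k
d(3)+n(13): 16 → q

xdghkq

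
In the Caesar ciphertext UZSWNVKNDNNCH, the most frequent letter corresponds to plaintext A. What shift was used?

The most frequent ciphertext letter is N (appears 4 times).
N is position 13; A is position 0.
Shift = 13.

13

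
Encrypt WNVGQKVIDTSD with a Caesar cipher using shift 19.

W(22): 22+19=41≡15 → P
N(13): 13+19=32≡6 → G
V(21): 21+19=40≡14 → O
G(6): 6+19=25 → Z
Q(16): 16+19=35≡9 → J
K(10): 10+19=29≡3 → D
V(21): 21+19=40≡14 → O
I(8): 8+19=27≡1 → B
D(3): 3+19=22 → W
T(19): 19+19=38≡12 → M
S(18): 18+19=37≡11 → L
D(3): 3+19=22 → W

PGOZJDOBWMLW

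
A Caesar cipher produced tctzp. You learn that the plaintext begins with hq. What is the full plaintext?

hqhnd

From the crib: t(19)−h(7)=12, so the shift is 12.
Subtract 12 from each ciphertext letter:
t(19): 19−12=7 → h
c(2): 2−12=-10≡16 → q
t(19): 19−12=7 → h
z(25): 25−12=13 → n
p(15): 15−12=3 → d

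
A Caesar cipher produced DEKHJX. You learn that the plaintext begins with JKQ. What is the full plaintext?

From the crib: D(3)−J(9)=-6≡20, so the shift is 20.
Subtract 20 from each ciphertext letter:
D(3): 3−20=-17≡9 → J
E(4): 4−20=-16≡10 → K
K(10): 10−20=-10≡16 → Q
H(7): 7−20=-13≡13 → N
J(9): 9−20=-11≡15 → P
X(23): 23−20=3 → D

JKQNPD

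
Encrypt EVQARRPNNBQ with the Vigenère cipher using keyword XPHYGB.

BKXYXSMCUZW

Repeat the key across the message: XPHYGBXPHYG
E(4)+X(23): 27≡1 → B
V(21)+P(15): 36≡10 → K
Q(16)+H(7): 23 → X
A(0)+Y(24): 24 → Y
R(17)+G(6): 23 → X
R(17)+B(1): 18 → S
P(15)+X(23): 38≡12 → M
N(13)+P(15): 28≡2 → C
N(13)+H(7): 20 → U
B(1)+Y(24): 25 → Z
Q(16)+G(6): 22 → W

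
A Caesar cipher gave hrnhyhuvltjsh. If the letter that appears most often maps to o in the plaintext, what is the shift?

19

The most frequent ciphertext letter is h (appears 4 times).
h is position 7; o is position 14.
Shift = -7≡19.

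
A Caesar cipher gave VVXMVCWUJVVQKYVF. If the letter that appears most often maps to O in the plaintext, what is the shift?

7

The most frequent ciphertext letter is V (appears 6 times).
V is position 21; O is position 14.
Shift = 7.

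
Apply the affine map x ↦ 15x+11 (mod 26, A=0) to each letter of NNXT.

N(13): 15·13+11=206≡24 → Y
N(13): 15·13+11=206≡24 → Y
X(23): 15·23+11=356≡18 → S
T(19): 15·19+11=296≡10 → K

YYSK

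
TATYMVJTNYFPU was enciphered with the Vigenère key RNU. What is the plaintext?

Repeat the key across the ciphertext: RNURNURNURNUR
T(19)−R(17): 2 → C
A(0)−N(13): -13≡13 → N
T(19)−U(20): -1≡25 → Z
Y(24)−R(17): 7 → H
M(12)−N(13): -1≡25 → Z
V(21)−U(20): 1 → B
J(9)−R(17): -8≡18 → S
T(19)−N(13): 6 → G
N(13)−U(20): -7≡19 → T
Y(24)−R(17): 7 → H
F(5)−N(13): -8≡18 → S
P(15)−U(20): -5≡21 → V
U(20)−R(17): 3 → D

CNZHZBSGTHSVD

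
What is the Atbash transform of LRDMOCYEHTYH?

L(11) → O(14)
R(17) → I(8)
D(3) → W(22)
M(12) → N(13)
O(14) → L(11)
C(2) → X(23)
Y(24) → B(1)
E(4) → V(21)
H(7) → S(18)
T(19) → G(6)
Y(24) → B(1)
H(7) → S(18)

OIWNLXBVSGBS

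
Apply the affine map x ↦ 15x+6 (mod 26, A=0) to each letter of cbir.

c(2): 15·2+6=36≡10 → k
b(1): 15·1+6=21 → v
i(8): 15·8+6=126≡22 → w
r(17): 15·17+6=261≡1 → b

kvwb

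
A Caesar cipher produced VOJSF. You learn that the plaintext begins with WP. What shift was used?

25

From the crib: V(21)−W(22)=-1≡25, so the shift is 25.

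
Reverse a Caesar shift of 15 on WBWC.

HMHN

W(22): 22−15=7 → H
B(1): 1−15=-14≡12 → M
W(22): 22−15=7 → H
C(2): 2−15=-13≡13 → N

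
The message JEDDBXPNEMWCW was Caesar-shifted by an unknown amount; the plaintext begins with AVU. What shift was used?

From the crib: J(9)−A(0)=9, so the shift is 9.

9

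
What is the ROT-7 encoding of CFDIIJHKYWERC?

C(2): 2+7=9 → J
F(5): 5+7=12 → M
D(3): 3+7=10 → K
I(8): 8+7=15 → P
I(8): 8+7=15 → P
J(9): 9+7=16 → Q
H(7): 7+7=14 → O
K(10): 10+7=17 → R
Y(24): 24+7=31≡5 → F
W(22): 22+7=29≡3 → D
E(4): 4+7=11 → L
R(17): 17+7=24 → Y
C(2): 2+7=9 → J

JMKPPQORFDLYJ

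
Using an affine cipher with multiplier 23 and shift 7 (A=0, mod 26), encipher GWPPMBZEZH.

G(6): 23·6+7=145≡15 → P
W(22): 23·22+7=513≡19 → T
P(15): 23·15+7=352≡14 → O
P(15): 23·15+7=352≡14 → O
M(12): 23·12+7=283≡23 → X
B(1): 23·1+7=30≡4 → E
Z(25): 23·25+7=582≡10 → K
E(4): 23·4+7=99≡21 → V
Z(25): 23·25+7=582≡10 → K
H(7): 23·7+7=168≡12 → M

PTOOXEKVKM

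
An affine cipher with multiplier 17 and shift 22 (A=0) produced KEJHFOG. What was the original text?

The inverse of 17 mod 26 is 23, since 17·23=391≡1. Apply D(y)=23·(y−22) mod 26:
K(10): 23·(10−22)=-276≡10 → K
E(4): 23·(4−22)=-414≡2 → C
J(9): 23·(9−22)=-299≡13 → N
H(7): 23·(7−22)=-345≡19 → T
F(5): 23·(5−22)=-391≡25 → Z
O(14): 23·(14−22)=-184≡24 → Y
G(6): 23·(6−22)=-368≡22 → W

KCNTZYW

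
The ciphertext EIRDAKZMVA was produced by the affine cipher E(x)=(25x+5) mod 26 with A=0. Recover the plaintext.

The inverse of 25 mod 26 is 25, since 25·25=625≡1. Apply D(y)=25·(y−5) mod 26:
E(4): 25·(4−5)=-25≡1 → B
I(8): 25·(8−5)=75≡23 → X
R(17): 25·(17−5)=300≡14 → O
D(3): 25·(3−5)=-50≡2 → C
A(0): 25·(0−5)=-125≡5 → F
K(10): 25·(10−5)=125≡21 → V
Z(25): 25·(25−5)=500≡6 → G
M(12): 25·(12−5)=175≡19 → T
V(21): 25·(21−5)=400≡10 → K
A(0): 25·(0−5)=-125≡5 → F

BXOCFVGTKF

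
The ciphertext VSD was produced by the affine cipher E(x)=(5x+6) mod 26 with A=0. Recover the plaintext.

The inverse of 5 mod 26 is 21, since 5·21=105≡1. Apply D(y)=21·(y−6) mod 26:
V(21): 21·(21−6)=315≡3 → D
S(18): 21·(18−6)=252≡18 → S
D(3): 21·(3−6)=-63≡15 → P

DSP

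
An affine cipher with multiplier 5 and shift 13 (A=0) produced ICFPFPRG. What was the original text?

ZDOQOQGJ

The inverse of 5 mod 26 is 21, since 5·21=105≡1. Apply D(y)=21·(y−13) mod 26:
I(8): 21·(8−13)=-105≡25 → Z
C(2): 21·(2−13)=-231≡3 → D
F(5): 21·(5−13)=-168≡14 → O
P(15): 21·(15−13)=42≡16 → Q
F(5): 21·(5−13)=-168≡14 → O
P(15): 21·(15−13)=42≡16 → Q
R(17): 21·(17−13)=84≡6 → G
G(6): 21·(6−13)=-147≡9 → J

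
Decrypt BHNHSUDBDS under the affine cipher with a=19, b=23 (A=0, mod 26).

The inverse of 19 mod 26 is 11, since 19·11=209≡1. Apply D(y)=11·(y−23) mod 26:
B(1): 11·(1−23)=-242≡18 → S
H(7): 11·(7−23)=-176≡6 → G
N(13): 11·(13−23)=-110≡20 → U
H(7): 11·(7−23)=-176≡6 → G
S(18): 11·(18−23)=-55≡23 → X
U(20): 11·(20−23)=-33≡19 → T
D(3): 11·(3−23)=-220≡14 → O
B(1): 11·(1−23)=-242≡18 → S
D(3): 11·(3−23)=-220≡14 → O
S(18): 11·(18−23)=-55≡23 → X

SGUGXTOSOX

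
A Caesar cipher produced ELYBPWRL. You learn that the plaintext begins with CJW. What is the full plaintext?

CJWZNUPJ

From the crib: E(4)−C(2)=2, so the shift is 2.
Subtract 2 from each ciphertext letter:
E(4): 4−2=2 → C
L(11): 11−2=9 → J
Y(24): 24−2=22 → W
B(1): 1−2=-1≡25 → Z
P(15): 15−2=13 → N
W(22): 22−2=20 → U
R(17): 17−2=15 → P
L(11): 11−2=9 → J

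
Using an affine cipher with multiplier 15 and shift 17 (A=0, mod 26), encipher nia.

ehr

n(13): 15·13+17=212≡4 → e
i(8): 15·8+17=137≡7 → h
a(0): 15·0+17=17 → r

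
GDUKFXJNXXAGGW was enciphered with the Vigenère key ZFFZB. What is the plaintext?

HYPLEYEIYWBBBX

Repeat the key across the ciphertext: ZFFZBZFFZBZFFZ
G(6)−Z(25): -19≡7 → H
D(3)−F(5): -2≡24 → Y
U(20)−F(5): 15 → P
K(10)−Z(25): -15≡11 → L
F(5)−B(1): 4 → E
X(23)−Z(25): -2≡24 → Y
J(9)−F(5): 4 → E
N(13)−F(5): 8 → I
X(23)−Z(25): -2≡24 → Y
X(23)−B(1): 22 → W
A(0)−Z(25): -25≡1 → B
G(6)−F(5): 1 → B
G(6)−F(5): 1 → B
W(22)−Z(25): -3≡23 → X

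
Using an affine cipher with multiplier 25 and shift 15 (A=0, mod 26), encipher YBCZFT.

RONQKW

Y(24): 25·24+15=615≡17 → R
B(1): 25·1+15=40≡14 → O
C(2): 25·2+15=65≡13 → N
Z(25): 25·25+15=640≡16 → Q
F(5): 25·5+15=140≡10 → K
T(19): 25·19+15=490≡22 → W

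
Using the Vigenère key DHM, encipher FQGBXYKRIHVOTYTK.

Repeat the key across the message: DHMDHMDHMDHMDHMD
F(5)+D(3): 8 → I
Q(16)+H(7): 23 → X
G(6)+M(12): 18 → S
B(1)+D(3): 4 → E
X(23)+H(7): 30≡4 → E
Y(24)+M(12): 36≡10 → K
K(10)+D(3): 13 → N
R(17)+H(7): 24 → Y
I(8)+M(12): 20 → U
H(7)+D(3): 10 → K
V(21)+H(7): 28≡2 → C
O(14)+M(12): 26≡0 → A
T(19)+D(3): 22 → W
Y(24)+H(7): 31≡5 → F
T(19)+M(12): 31≡5 → F
K(10)+D(3): 13 → N

IXSEEKNYUKCAWFFN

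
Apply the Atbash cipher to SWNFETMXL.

HDMUVGNCO

S(18) → H(7)
W(22) → D(3)
N(13) → M(12)
F(5) → U(20)
E(4) → V(21)
T(19) → G(6)
M(12) → N(13)
X(23) → C(2)
L(11) → O(14)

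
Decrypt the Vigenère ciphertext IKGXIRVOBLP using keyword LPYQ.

Repeat the key across the ciphertext: LPYQLPYQLPY
I(8)−L(11): -3≡23 → X
K(10)−P(15): -5≡21 → V
G(6)−Y(24): -18≡8 → I
X(23)−Q(16): 7 → H
I(8)−L(11): -3≡23 → X
R(17)−P(15): 2 → C
V(21)−Y(24): -3≡23 → X
O(14)−Q(16): -2≡24 → Y
B(1)−L(11): -10≡16 → Q
L(11)−P(15): -4≡22 → W
P(15)−Y(24): -9≡17 → R

XVIHXCXYQWR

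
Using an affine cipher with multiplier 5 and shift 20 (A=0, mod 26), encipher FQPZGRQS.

TWRPYBWG

F(5): 5·5+20=45≡19 → T
Q(16): 5·16+20=100≡22 → W
P(15): 5·15+20=95≡17 → R
Z(25): 5·25+20=145≡15 → P
G(6): 5·6+20=50≡24 → Y
R(17): 5·17+20=105≡1 → B
Q(16): 5·16+20=100≡22 → W
S(18): 5·18+20=110≡6 → G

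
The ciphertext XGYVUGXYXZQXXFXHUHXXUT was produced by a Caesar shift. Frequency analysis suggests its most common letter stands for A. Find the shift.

23

The most frequent ciphertext letter is X (appears 8 times).
X is position 23; A is position 0.
Shift = 23.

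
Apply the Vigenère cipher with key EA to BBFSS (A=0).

FBJSW

Repeat the key across the message: EAEAE
B(1)+E(4): 5 → F
B(1)+A(0): 1 → B
F(5)+E(4): 9 → J
S(18)+A(0): 18 → S
S(18)+E(4): 22 → W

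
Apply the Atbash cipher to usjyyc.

fhqbbx

u(20) → f(5)
s(18) → h(7)
j(9) → q(16)
y(24) → b(1)
y(24) → b(1)
c(2) → x(23)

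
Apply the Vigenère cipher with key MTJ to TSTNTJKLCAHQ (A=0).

FLCZMSWELMAZ

Repeat the key across the message: MTJMTJMTJMTJ
T(19)+M(12): 31≡5 → F
S(18)+T(19): 37≡11 → L
T(19)+J(9): 28≡2 → C
N(13)+M(12): 25 → Z
T(19)+T(19): 38≡12 → M
J(9)+J(9): 18 → S
K(10)+M(12): 22 → W
L(11)+T(19): 30≡4 → E
C(2)+J(9): 11 → L
A(0)+M(12): 12 → M
H(7)+T(19): 26≡0 → A
Q(16)+J(9): 25 → Z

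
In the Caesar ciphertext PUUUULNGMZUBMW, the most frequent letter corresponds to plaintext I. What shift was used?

The most frequent ciphertext letter is U (appears 5 times).
U is position 20; I is position 8.
Shift = 12.

12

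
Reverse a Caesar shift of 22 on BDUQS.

FHYUW

B(1): 1−22=-21≡5 → F
D(3): 3−22=-19≡7 → H
U(20): 20−22=-2≡24 → Y
Q(16): 16−22=-6≡20 → U
S(18): 18−22=-4≡22 → W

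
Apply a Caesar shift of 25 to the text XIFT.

WHES

X(23): 23+25=48≡22 → W
I(8): 8+25=33≡7 → H
F(5): 5+25=30≡4 → E
T(19): 19+25=44≡18 → S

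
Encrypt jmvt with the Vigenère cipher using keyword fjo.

ovjy

Repeat the key across the message: fjof
j(9)+f(5): 14 → o
m(12)+j(9): 21 → v
v(21)+o(14): 35≡9 → j
t(19)+f(5): 24 → y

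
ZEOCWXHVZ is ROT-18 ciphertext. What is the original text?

HMWKEFPDH

Z(25): 25−18=7 → H
E(4): 4−18=-14≡12 → M
O(14): 14−18=-4≡22 → W
C(2): 2−18=-16≡10 → K
W(22): 22−18=4 → E
X(23): 23−18=5 → F
H(7): 7−18=-11≡15 → P
V(21): 21−18=3 → D
Z(25): 25−18=7 → H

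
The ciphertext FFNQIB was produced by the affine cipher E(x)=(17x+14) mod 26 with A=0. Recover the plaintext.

BBDUSN

The inverse of 17 mod 26 is 23, since 17·23=391≡1. Apply D(y)=23·(y−14) mod 26:
F(5): 23·(5−14)=-207≡1 → B
F(5): 23·(5−14)=-207≡1 → B
N(13): 23·(13−14)=-23≡3 → D
Q(16): 23·(16−14)=46≡20 → U
I(8): 23·(8−14)=-138≡18 → S
B(1): 23·(1−14)=-299≡13 → N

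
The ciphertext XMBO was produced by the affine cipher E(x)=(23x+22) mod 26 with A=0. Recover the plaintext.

RMHU

The inverse of 23 mod 26 is 17, since 23·17=391≡1. Apply D(y)=17·(y−22) mod 26:
X(23): 17·(23−22)=17 → R
M(12): 17·(12−22)=-170≡12 → M
B(1): 17·(1−22)=-357≡7 → H
O(14): 17·(14−22)=-136≡20 → U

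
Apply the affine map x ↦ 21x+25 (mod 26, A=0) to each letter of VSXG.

YNOV

V(21): 21·21+25=466≡24 → Y
S(18): 21·18+25=403≡13 → N
X(23): 21·23+25=508≡14 → O
G(6): 21·6+25=151≡21 → V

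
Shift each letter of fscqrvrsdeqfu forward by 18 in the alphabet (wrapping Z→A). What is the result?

f(5): 5+18=23 → x
s(18): 18+18=36≡10 → k
c(2): 2+18=20 → u
q(16): 16+18=34≡8 → i
r(17): 17+18=35≡9 → j
v(21): 21+18=39≡13 → n
r(17): 17+18=35≡9 → j
s(18): 18+18=36≡10 → k
d(3): 3+18=21 → v
e(4): 4+18=22 → w
q(16): 16+18=34≡8 → i
f(5): 5+18=23 → x
u(20): 20+18=38≡12 → m

xkuijnjkvwixm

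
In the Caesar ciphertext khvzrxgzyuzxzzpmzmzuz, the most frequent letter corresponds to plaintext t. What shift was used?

The most frequent ciphertext letter is z (appears 8 times).
z is position 25; t is position 19.
Shift = 6.

6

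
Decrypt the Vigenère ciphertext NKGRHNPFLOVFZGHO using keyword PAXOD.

Repeat the key across the ciphertext: PAXODPAXODPAXODP
N(13)−P(15): -2≡24 → Y
K(10)−A(0): 10 → K
G(6)−X(23): -17≡9 → J
R(17)−O(14): 3 → D
H(7)−D(3): 4 → E
N(13)−P(15): -2≡24 → Y
P(15)−A(0): 15 → P
F(5)−X(23): -18≡8 → I
L(11)−O(14): -3≡23 → X
O(14)−D(3): 11 → L
V(21)−P(15): 6 → G
F(5)−A(0): 5 → F
Z(25)−X(23): 2 → C
G(6)−O(14): -8≡18 → S
H(7)−D(3): 4 → E
O(14)−P(15): -1≡25 → Z

YKJDEYPIXLGFCSEZ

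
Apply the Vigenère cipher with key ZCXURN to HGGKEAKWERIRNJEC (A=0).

Repeat the key across the message: ZCXURNZCXURNZCXU
H(7)+Z(25): 32≡6 → G
G(6)+C(2): 8 → I
G(6)+X(23): 29≡3 → D
K(10)+U(20): 30≡4 → E
E(4)+R(17): 21 → V
A(0)+N(13): 13 → N
K(10)+Z(25): 35≡9 → J
W(22)+C(2): 24 → Y
E(4)+X(23): 27≡1 → B
R(17)+U(20): 37≡11 → L
I(8)+R(17): 25 → Z
R(17)+N(13): 30≡4 → E
N(13)+Z(25): 38≡12 → M
J(9)+C(2): 11 → L
E(4)+X(23): 27≡1 → B
C(2)+U(20): 22 → W

GIDEVNJYBLZEMLBW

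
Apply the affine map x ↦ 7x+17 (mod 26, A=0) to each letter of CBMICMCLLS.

C(2): 7·2+17=31≡5 → F
B(1): 7·1+17=24 → Y
M(12): 7·12+17=101≡23 → X
I(8): 7·8+17=73≡21 → V
C(2): 7·2+17=31≡5 → F
M(12): 7·12+17=101≡23 → X
C(2): 7·2+17=31≡5 → F
L(11): 7·11+17=94≡16 → Q
L(11): 7·11+17=94≡16 → Q
S(18): 7·18+17=143≡13 → N

FYXVFXFQQN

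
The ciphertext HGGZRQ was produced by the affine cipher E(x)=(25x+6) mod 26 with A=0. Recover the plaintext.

ZAAHPQ

The inverse of 25 mod 26 is 25, since 25·25=625≡1. Apply D(y)=25·(y−6) mod 26:
H(7): 25·(7−6)=25 → Z
G(6): 25·(6−6)=0 → A
G(6): 25·(6−6)=0 → A
Z(25): 25·(25−6)=475≡7 → H
R(17): 25·(17−6)=275≡15 → P
Q(16): 25·(16−6)=250≡16 → Q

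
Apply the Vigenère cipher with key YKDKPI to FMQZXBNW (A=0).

DWTJMJLG

Repeat the key across the message: YKDKPIYK
F(5)+Y(24): 29≡3 → D
M(12)+K(10): 22 → W
Q(16)+D(3): 19 → T
Z(25)+K(10): 35≡9 → J
X(23)+P(15): 38≡12 → M
B(1)+I(8): 9 → J
N(13)+Y(24): 37≡11 → L
W(22)+K(10): 32≡6 → G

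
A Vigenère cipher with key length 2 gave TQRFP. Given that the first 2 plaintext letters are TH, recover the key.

Subtract each crib letter from the matching ciphertext letter (mod 26):
T(19)−T(19)=0 → A
Q(16)−H(7)=9 → J

AJ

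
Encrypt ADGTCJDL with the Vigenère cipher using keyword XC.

Repeat the key across the message: XCXCXCXC
A(0)+X(23): 23 → X
D(3)+C(2): 5 → F
G(6)+X(23): 29≡3 → D
T(19)+C(2): 21 → V
C(2)+X(23): 25 → Z
J(9)+C(2): 11 → L
D(3)+X(23): 26≡0 → A
L(11)+C(2): 13 → N

XFDVZLAN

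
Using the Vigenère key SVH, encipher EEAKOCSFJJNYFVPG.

WZHCJJKAQBIFXQWY

Repeat the key across the message: SVHSVHSVHSVHSVHS
E(4)+S(18): 22 → W
E(4)+V(21): 25 → Z
A(0)+H(7): 7 → H
K(10)+S(18): 28≡2 → C
O(14)+V(21): 35≡9 → J
C(2)+H(7): 9 → J
S(18)+S(18): 36≡10 → K
F(5)+V(21): 26≡0 → A
J(9)+H(7): 16 → Q
J(9)+S(18): 27≡1 → B
N(13)+V(21): 34≡8 → I
Y(24)+H(7): 31≡5 → F
F(5)+S(18): 23 → X
V(21)+V(21): 42≡16 → Q
P(15)+H(7): 22 → W
G(6)+S(18): 24 → Y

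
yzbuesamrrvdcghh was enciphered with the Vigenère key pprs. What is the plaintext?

jkkcpdjuccelnrqp

Repeat the key across the ciphertext: pprspprspprspprs
y(24)−p(15): 9 → j
z(25)−p(15): 10 → k
b(1)−r(17): -16≡10 → k
u(20)−s(18): 2 → c
e(4)−p(15): -11≡15 → p
s(18)−p(15): 3 → d
a(0)−r(17): -17≡9 → j
m(12)−s(18): -6≡20 → u
r(17)−p(15): 2 → c
r(17)−p(15): 2 → c
v(21)−r(17): 4 → e
d(3)−s(18): -15≡11 → l
c(2)−p(15): -13≡13 → n
g(6)−p(15): -9≡17 → r
h(7)−r(17): -10≡16 → q
h(7)−s(18): -11≡15 → p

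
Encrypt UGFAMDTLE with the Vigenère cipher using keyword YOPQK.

SUUQWBHAU

Repeat the key across the message: YOPQKYOPQ
U(20)+Y(24): 44≡18 → S
G(6)+O(14): 20 → U
F(5)+P(15): 20 → U
A(0)+Q(16): 16 → Q
M(12)+K(10): 22 → W
D(3)+Y(24): 27≡1 → B
T(19)+O(14): 33≡7 → H
L(11)+P(15): 26≡0 → A
E(4)+Q(16): 20 → U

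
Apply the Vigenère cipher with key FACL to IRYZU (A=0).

NRAKZ

Repeat the key across the message: FACLF
I(8)+F(5): 13 → N
R(17)+A(0): 17 → R
Y(24)+C(2): 26≡0 → A
Z(25)+L(11): 36≡10 → K
U(20)+F(5): 25 → Z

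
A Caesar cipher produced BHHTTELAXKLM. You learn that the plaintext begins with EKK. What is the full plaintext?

From the crib: B(1)−E(4)=-3≡23, so the shift is 23.
Subtract 23 from each ciphertext letter:
B(1): 1−23=-22≡4 → E
H(7): 7−23=-16≡10 → K
H(7): 7−23=-16≡10 → K
T(19): 19−23=-4≡22 → W
T(19): 19−23=-4≡22 → W
E(4): 4−23=-19≡7 → H
L(11): 11−23=-12≡14 → O
A(0): 0−23=-23≡3 → D
X(23): 23−23=0 → A
K(10): 10−23=-13≡13 → N
L(11): 11−23=-12≡14 → O
M(12): 12−23=-11≡15 → P

EKKWWHODANOP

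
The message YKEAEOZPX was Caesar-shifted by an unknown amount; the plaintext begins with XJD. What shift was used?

1

From the crib: Y(24)−X(23)=1, so the shift is 1.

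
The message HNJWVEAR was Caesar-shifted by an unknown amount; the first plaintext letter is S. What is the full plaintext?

From the crib: H(7)−S(18)=-11≡15, so the shift is 15.
Subtract 15 from each ciphertext letter:
H(7): 7−15=-8≡18 → S
N(13): 13−15=-2≡24 → Y
J(9): 9−15=-6≡20 → U
W(22): 22−15=7 → H
V(21): 21−15=6 → G
E(4): 4−15=-11≡15 → P
A(0): 0−15=-15≡11 → L
R(17): 17−15=2 → C

SYUHGPLC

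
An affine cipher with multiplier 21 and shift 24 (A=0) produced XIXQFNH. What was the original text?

The inverse of 21 mod 26 is 5, since 21·5=105≡1. Apply D(y)=5·(y−24) mod 26:
X(23): 5·(23−24)=-5≡21 → V
I(8): 5·(8−24)=-80≡24 → Y
X(23): 5·(23−24)=-5≡21 → V
Q(16): 5·(16−24)=-40≡12 → M
F(5): 5·(5−24)=-95≡9 → J
N(13): 5·(13−24)=-55≡23 → X
H(7): 5·(7−24)=-85≡19 → T

VYVMJXT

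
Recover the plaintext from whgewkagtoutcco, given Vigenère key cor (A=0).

Repeat the key across the ciphertext: corcorcorcorcor
w(22)−c(2): 20 → u
h(7)−o(14): -7≡19 → t
g(6)−r(17): -11≡15 → p
e(4)−c(2): 2 → c
w(22)−o(14): 8 → i
k(10)−r(17): -7≡19 → t
a(0)−c(2): -2≡24 → y
g(6)−o(14): -8≡18 → s
t(19)−r(17): 2 → c
o(14)−c(2): 12 → m
u(20)−o(14): 6 → g
t(19)−r(17): 2 → c
c(2)−c(2): 0 → a
c(2)−o(14): -12≡14 → o
o(14)−r(17): -3≡23 → x

utpcityscmgcaox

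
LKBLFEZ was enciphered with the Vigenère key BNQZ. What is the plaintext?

KXLMERJ

Repeat the key across the ciphertext: BNQZBNQ
L(11)−B(1): 10 → K
K(10)−N(13): -3≡23 → X
B(1)−Q(16): -15≡11 → L
L(11)−Z(25): -14≡12 → M
F(5)−B(1): 4 → E
E(4)−N(13): -9≡17 → R
Z(25)−Q(16): 9 → J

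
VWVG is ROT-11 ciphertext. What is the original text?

KLKV

V(21): 21−11=10 → K
W(22): 22−11=11 → L
V(21): 21−11=10 → K
G(6): 6−11=-5≡21 → V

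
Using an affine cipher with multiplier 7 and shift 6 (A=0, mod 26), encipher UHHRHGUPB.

QDDVDWQHN

U(20): 7·20+6=146≡16 → Q
H(7): 7·7+6=55≡3 → D
H(7): 7·7+6=55≡3 → D
R(17): 7·17+6=125≡21 → V
H(7): 7·7+6=55≡3 → D
G(6): 7·6+6=48≡22 → W
U(20): 7·20+6=146≡16 → Q
P(15): 7·15+6=111≡7 → H
B(1): 7·1+6=13 → N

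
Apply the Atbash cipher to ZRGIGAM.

AITRTZN

Z(25) → A(0)
R(17) → I(8)
G(6) → T(19)
I(8) → R(17)
G(6) → T(19)
A(0) → Z(25)
M(12) → N(13)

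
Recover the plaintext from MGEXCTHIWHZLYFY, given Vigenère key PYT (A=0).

XILIEASKDSBSJHF

Repeat the key across the ciphertext: PYTPYTPYTPYTPYT
M(12)−P(15): -3≡23 → X
G(6)−Y(24): -18≡8 → I
E(4)−T(19): -15≡11 → L
X(23)−P(15): 8 → I
C(2)−Y(24): -22≡4 → E
T(19)−T(19): 0 → A
H(7)−P(15): -8≡18 → S
I(8)−Y(24): -16≡10 → K
W(22)−T(19): 3 → D
H(7)−P(15): -8≡18 → S
Z(25)−Y(24): 1 → B
L(11)−T(19): -8≡18 → S
Y(24)−P(15): 9 → J
F(5)−Y(24): -19≡7 → H
Y(24)−T(19): 5 → F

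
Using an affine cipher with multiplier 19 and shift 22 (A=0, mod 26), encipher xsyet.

x(23): 19·23+22=459≡17 → r
s(18): 19·18+22=364≡0 → a
y(24): 19·24+22=478≡10 → k
e(4): 19·4+22=98≡20 → u
t(19): 19·19+22=383≡19 → t

rakut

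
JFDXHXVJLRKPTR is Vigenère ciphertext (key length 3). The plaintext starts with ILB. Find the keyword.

Subtract each crib letter from the matching ciphertext letter (mod 26):
J(9)−I(8)=1 → B
F(5)−L(11)=-6≡20 → U
D(3)−B(1)=2 → C

BUC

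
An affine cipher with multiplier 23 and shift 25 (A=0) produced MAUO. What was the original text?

The inverse of 23 mod 26 is 17, since 23·17=391≡1. Apply D(y)=17·(y−25) mod 26:
M(12): 17·(12−25)=-221≡13 → N
A(0): 17·(0−25)=-425≡17 → R
U(20): 17·(20−25)=-85≡19 → T
O(14): 17·(14−25)=-187≡21 → V

NRTV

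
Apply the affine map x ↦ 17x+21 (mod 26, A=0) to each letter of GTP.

TGQ

G(6): 17·6+21=123≡19 → T
T(19): 17·19+21=344≡6 → G
P(15): 17·15+21=276≡16 → Q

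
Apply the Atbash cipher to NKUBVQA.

N(13) → M(12)
K(10) → P(15)
U(20) → F(5)
B(1) → Y(24)
V(21) → E(4)
Q(16) → J(9)
A(0) → Z(25)

MPFYEJZ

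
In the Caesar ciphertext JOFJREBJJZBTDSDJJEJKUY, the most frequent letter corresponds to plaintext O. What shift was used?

21

The most frequent ciphertext letter is J (appears 7 times).
J is position 9; O is position 14.
Shift = -5≡21.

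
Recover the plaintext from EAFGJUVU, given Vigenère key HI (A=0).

Repeat the key across the ciphertext: HIHIHIHI
E(4)−H(7): -3≡23 → X
A(0)−I(8): -8≡18 → S
F(5)−H(7): -2≡24 → Y
G(6)−I(8): -2≡24 → Y
J(9)−H(7): 2 → C
U(20)−I(8): 12 → M
V(21)−H(7): 14 → O
U(20)−I(8): 12 → M

XSYYCMOM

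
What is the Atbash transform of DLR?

WOI

D(3) → W(22)
L(11) → O(14)
R(17) → I(8)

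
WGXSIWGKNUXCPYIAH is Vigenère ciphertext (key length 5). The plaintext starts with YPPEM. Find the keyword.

YRIOW

Subtract each crib letter from the matching ciphertext letter (mod 26):
W(22)−Y(24)=-2≡24 → Y
G(6)−P(15)=-9≡17 → R
X(23)−P(15)=8 → I
S(18)−E(4)=14 → O
I(8)−M(12)=-4≡22 → W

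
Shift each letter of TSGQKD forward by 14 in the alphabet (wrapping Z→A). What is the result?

HGUEYR

T(19): 19+14=33≡7 → H
S(18): 18+14=32≡6 → G
G(6): 6+14=20 → U
Q(16): 16+14=30≡4 → E
K(10): 10+14=24 → Y
D(3): 3+14=17 → R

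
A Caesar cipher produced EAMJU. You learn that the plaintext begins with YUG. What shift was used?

6

From the crib: E(4)−Y(24)=-20≡6, so the shift is 6.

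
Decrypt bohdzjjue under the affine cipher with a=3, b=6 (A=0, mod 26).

hujzpbbwi

The inverse of 3 mod 26 is 9, since 3·9=27≡1. Apply D(y)=9·(y−6) mod 26:
b(1): 9·(1−6)=-45≡7 → h
o(14): 9·(14−6)=72≡20 → u
h(7): 9·(7−6)=9 → j
d(3): 9·(3−6)=-27≡25 → z
z(25): 9·(25−6)=171≡15 → p
j(9): 9·(9−6)=27≡1 → b
j(9): 9·(9−6)=27≡1 → b
u(20): 9·(20−6)=126≡22 → w
e(4): 9·(4−6)=-18≡8 → i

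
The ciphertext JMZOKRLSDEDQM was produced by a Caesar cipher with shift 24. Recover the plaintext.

J(9): 9−24=-15≡11 → L
M(12): 12−24=-12≡14 → O
Z(25): 25−24=1 → B
O(14): 14−24=-10≡16 → Q
K(10): 10−24=-14≡12 → M
R(17): 17−24=-7≡19 → T
L(11): 11−24=-13≡13 → N
S(18): 18−24=-6≡20 → U
D(3): 3−24=-21≡5 → F
E(4): 4−24=-20≡6 → G
D(3): 3−24=-21≡5 → F
Q(16): 16−24=-8≡18 → S
M(12): 12−24=-12≡14 → O

LOBQMTNUFGFSO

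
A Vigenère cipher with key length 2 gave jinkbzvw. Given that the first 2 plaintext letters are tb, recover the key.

Subtract each crib letter from the matching ciphertext letter (mod 26):
j(9)−t(19)=-10≡16 → q
i(8)−b(1)=7 → h

qh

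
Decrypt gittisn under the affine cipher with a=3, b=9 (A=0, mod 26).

The inverse of 3 mod 26 is 9, since 3·9=27≡1. Apply D(y)=9·(y−9) mod 26:
g(6): 9·(6−9)=-27≡25 → z
i(8): 9·(8−9)=-9≡17 → r
t(19): 9·(19−9)=90≡12 → m
t(19): 9·(19−9)=90≡12 → m
i(8): 9·(8−9)=-9≡17 → r
s(18): 9·(18−9)=81≡3 → d
n(13): 9·(13−9)=36≡10 → k

zrmmrdk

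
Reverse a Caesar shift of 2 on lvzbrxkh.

jtxzpvif

l(11): 11−2=9 → j
v(21): 21−2=19 → t
z(25): 25−2=23 → x
b(1): 1−2=-1≡25 → z
r(17): 17−2=15 → p
x(23): 23−2=21 → v
k(10): 10−2=8 → i
h(7): 7−2=5 → f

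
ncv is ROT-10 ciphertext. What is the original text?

dsl

n(13): 13−10=3 → d
c(2): 2−10=-8≡18 → s
v(21): 21−10=11 → l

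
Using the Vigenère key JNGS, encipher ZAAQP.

Repeat the key across the message: JNGSJ
Z(25)+J(9): 34≡8 → I
A(0)+N(13): 13 → N
A(0)+G(6): 6 → G
Q(16)+S(18): 34≡8 → I
P(15)+J(9): 24 → Y

INGIY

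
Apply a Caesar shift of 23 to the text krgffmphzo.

hodccjmewl

k(10): 10+23=33≡7 → h
r(17): 17+23=40≡14 → o
g(6): 6+23=29≡3 → d
f(5): 5+23=28≡2 → c
f(5): 5+23=28≡2 → c
m(12): 12+23=35≡9 → j
p(15): 15+23=38≡12 → m
h(7): 7+23=30≡4 → e
z(25): 25+23=48≡22 → w
o(14): 14+23=37≡11 → l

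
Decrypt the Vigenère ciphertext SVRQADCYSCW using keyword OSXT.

Repeat the key across the ciphertext: OSXTOSXTOSX
S(18)−O(14): 4 → E
V(21)−S(18): 3 → D
R(17)−X(23): -6≡20 → U
Q(16)−T(19): -3≡23 → X
A(0)−O(14): -14≡12 → M
D(3)−S(18): -15≡11 → L
C(2)−X(23): -21≡5 → F
Y(24)−T(19): 5 → F
S(18)−O(14): 4 → E
C(2)−S(18): -16≡10 → K
W(22)−X(23): -1≡25 → Z

EDUXMLFFEKZ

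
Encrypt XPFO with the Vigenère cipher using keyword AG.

XVFU

Repeat the key across the message: AGAG
X(23)+A(0): 23 → X
P(15)+G(6): 21 → V
F(5)+A(0): 5 → F
O(14)+G(6): 20 → U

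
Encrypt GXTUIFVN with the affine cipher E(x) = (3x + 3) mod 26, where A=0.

VUILBSOQ

G(6): 3·6+3=21 → V
X(23): 3·23+3=72≡20 → U
T(19): 3·19+3=60≡8 → I
U(20): 3·20+3=63≡11 → L
I(8): 3·8+3=27≡1 → B
F(5): 3·5+3=18 → S
V(21): 3·21+3=66≡14 → O
N(13): 3·13+3=42≡16 → Q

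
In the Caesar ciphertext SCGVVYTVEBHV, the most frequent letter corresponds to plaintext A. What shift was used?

21

The most frequent ciphertext letter is V (appears 4 times).
V is position 21; A is position 0.
Shift = 21.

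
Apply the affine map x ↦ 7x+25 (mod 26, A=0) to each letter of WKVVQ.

XRQQH

W(22): 7·22+25=179≡23 → X
K(10): 7·10+25=95≡17 → R
V(21): 7·21+25=172≡16 → Q
V(21): 7·21+25=172≡16 → Q
Q(16): 7·16+25=137≡7 → H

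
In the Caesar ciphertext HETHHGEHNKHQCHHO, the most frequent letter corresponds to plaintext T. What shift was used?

14

The most frequent ciphertext letter is H (appears 7 times).
H is position 7; T is position 19.
Shift = -12≡14.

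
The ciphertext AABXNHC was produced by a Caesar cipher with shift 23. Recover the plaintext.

A(0): 0−23=-23≡3 → D
A(0): 0−23=-23≡3 → D
B(1): 1−23=-22≡4 → E
X(23): 23−23=0 → A
N(13): 13−23=-10≡16 → Q
H(7): 7−23=-16≡10 → K
C(2): 2−23=-21≡5 → F

DDEAQKF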